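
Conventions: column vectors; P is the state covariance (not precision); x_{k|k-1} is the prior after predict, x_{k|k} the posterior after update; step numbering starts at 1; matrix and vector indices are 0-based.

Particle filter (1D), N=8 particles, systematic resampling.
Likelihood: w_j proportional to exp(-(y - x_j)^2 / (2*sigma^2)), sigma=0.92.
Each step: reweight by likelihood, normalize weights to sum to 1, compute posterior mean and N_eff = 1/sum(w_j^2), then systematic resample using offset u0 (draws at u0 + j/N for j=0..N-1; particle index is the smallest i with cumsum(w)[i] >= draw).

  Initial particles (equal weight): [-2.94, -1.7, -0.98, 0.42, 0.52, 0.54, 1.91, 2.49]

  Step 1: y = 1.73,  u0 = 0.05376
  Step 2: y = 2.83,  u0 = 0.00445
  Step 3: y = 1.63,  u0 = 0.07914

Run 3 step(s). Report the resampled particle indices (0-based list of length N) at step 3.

resampled_idx = [1, 1, 2, 3, 4, 5, 6, 7]

step 1: w=[0.0000, 0.0003, 0.0045, 0.1241, 0.1441, 0.1482, 0.3356, 0.2432]  mean=1.4487  Neff=4.3492  idx=[3, 4, 5, 6, 6, 6, 7, 7]
step 2: w=[0.0085, 0.0112, 0.0119, 0.1593, 0.1593, 0.1593, 0.2453, 0.2453]  mean=2.1500  Neff=5.0818  idx=[0, 3, 4, 5, 5, 6, 6, 7]
step 3: w=[0.0682, 0.1545, 0.1545, 0.1545, 0.1545, 0.1046, 0.1046, 0.1046]  mean=1.9904  Neff=7.5203  idx=[1, 1, 2, 3, 4, 5, 6, 7]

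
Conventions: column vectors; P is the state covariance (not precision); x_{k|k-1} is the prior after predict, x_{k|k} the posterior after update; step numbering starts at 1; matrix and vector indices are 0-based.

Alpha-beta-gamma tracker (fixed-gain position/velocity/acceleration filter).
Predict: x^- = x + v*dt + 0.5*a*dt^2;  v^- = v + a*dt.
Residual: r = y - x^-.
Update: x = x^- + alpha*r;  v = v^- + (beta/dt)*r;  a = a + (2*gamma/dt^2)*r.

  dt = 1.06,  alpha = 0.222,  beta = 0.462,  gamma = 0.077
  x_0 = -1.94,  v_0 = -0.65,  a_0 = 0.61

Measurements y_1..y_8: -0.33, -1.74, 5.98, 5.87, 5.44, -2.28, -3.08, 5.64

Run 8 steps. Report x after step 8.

step 1: x_pred=-2.2863  r=1.9563  x^+=-1.8520  v^+=0.8493  a^+=0.8781
step 2: x_pred=-0.4585  r=-1.2815  x^+=-0.7430  v^+=1.2215  a^+=0.7025
step 3: x_pred=0.9465  r=5.0335  x^+=2.0639  v^+=4.1600  a^+=1.3924
step 4: x_pred=7.2558  r=-1.3858  x^+=6.9481  v^+=5.0319  a^+=1.2024
step 5: x_pred=12.9575  r=-7.5175  x^+=11.2886  v^+=3.0300  a^+=0.1721
step 6: x_pred=14.5971  r=-16.8771  x^+=10.8504  v^+=-4.1434  a^+=-2.1411
step 7: x_pred=5.2555  r=-8.3355  x^+=3.4050  v^+=-10.0460  a^+=-3.2835
step 8: x_pred=-9.0884  r=14.7284  x^+=-5.8187  v^+=-7.1072  a^+=-1.2649

x_post = -5.8187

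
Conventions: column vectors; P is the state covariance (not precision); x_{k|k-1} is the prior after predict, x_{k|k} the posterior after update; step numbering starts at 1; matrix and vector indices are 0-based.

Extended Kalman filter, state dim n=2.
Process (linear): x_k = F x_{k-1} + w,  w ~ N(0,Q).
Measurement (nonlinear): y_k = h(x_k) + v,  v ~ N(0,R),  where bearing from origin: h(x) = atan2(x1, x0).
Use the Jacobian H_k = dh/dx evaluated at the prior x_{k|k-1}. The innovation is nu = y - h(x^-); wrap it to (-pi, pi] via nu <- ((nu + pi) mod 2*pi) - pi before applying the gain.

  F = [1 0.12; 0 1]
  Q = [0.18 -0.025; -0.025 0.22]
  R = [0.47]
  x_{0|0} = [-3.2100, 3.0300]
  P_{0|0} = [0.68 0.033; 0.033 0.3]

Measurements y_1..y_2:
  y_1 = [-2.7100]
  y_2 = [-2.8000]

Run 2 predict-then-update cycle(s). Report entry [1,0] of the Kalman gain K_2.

step 1: x^-=[-2.8464, 3.0300]  P^-=[0.8722 0.0440; 0.0440 0.5200]  H_jac=[-0.1753 -0.1647]  S=[0.5135]  K=[-0.3119; -0.1818]  nu=[1.2482]  x^+=[-3.2358, 2.8031]  P^+=[0.8223 0.0149; 0.0149 0.5030]
step 2: x^-=[-2.8994, 2.8031]  P^-=[1.0131 0.0502; 0.0502 0.7230]  H_jac=[-0.1724 -0.1783]  S=[0.5262]  K=[-0.3489; -0.2614]  nu=[1.1101]  x^+=[-3.2867, 2.5128]  P^+=[0.9491 0.0023; 0.0023 0.6871]

K[1,0] = -0.2614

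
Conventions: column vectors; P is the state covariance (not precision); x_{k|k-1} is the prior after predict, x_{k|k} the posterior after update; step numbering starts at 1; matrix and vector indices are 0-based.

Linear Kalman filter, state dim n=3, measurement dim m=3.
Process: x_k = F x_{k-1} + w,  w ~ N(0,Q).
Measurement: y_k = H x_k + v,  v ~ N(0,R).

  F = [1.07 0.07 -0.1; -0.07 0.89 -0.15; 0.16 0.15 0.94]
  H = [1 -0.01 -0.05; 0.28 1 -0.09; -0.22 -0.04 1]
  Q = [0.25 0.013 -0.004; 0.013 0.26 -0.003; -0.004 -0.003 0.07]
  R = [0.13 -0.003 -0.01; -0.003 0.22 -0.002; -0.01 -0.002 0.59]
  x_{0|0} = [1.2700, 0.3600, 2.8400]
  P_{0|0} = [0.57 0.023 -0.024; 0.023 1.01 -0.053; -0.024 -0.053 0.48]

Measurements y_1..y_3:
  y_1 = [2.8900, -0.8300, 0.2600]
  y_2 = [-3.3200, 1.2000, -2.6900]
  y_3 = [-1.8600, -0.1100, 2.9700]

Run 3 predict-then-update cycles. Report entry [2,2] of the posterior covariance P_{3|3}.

step 1: x^-=[1.1001, -0.1945, 2.9268]  P^-=[0.9217 0.0712 0.0366; 0.0712 1.0844 0.0198; 0.0366 0.0198 0.5104]  S=[1.0480 0.3127 -0.2037; 0.3127 1.4152 -0.1337; -0.2037 -0.1337 1.1303]  K=[0.8674 0.0397 0.0115; -0.1830 0.8223 0.0296; 0.0970 0.0110 0.4625]  nu=[1.9343, -0.6801, -2.4326]  x^+=[2.7230, -1.1797, 1.9818]  P^+=[0.1134 -0.0237 0.0220; -0.0237 0.1898 0.0200; 0.0220 0.0200 0.2775]
step 2: x^-=[2.6328, -1.5378, 2.1216]  P^-=[0.3750 -0.0073 0.0101; -0.0073 0.4152 -0.0069; 0.0101 -0.0069 0.3335]  S=[0.5050 0.0914 -0.0985; 0.0914 0.6640 -0.0739; -0.0985 -0.0739 0.9383]  K=[0.7343 0.0452 0.0038; -0.1358 0.6434 0.0131; 0.0605 -0.0197 0.3582]  nu=[-5.8621, 2.1915, -4.2939]  x^+=[-1.5887, 0.6121, 0.1857]  P^+=[0.0959 -0.0177 0.0152; -0.0177 0.1478 0.0098; 0.0152 0.0098 0.2145]
step 3: x^-=[-1.6756, 0.6281, 0.0122]  P^-=[0.3566 -0.0019 0.0063; -0.0019 0.3823 -0.0103; 0.0063 -0.0103 0.2718]  S=[0.4867 0.0922 -0.0954; 0.0922 0.6329 -0.0717; -0.0954 -0.0717 0.8777]  K=[0.7229 0.0486 0.0004; -0.1273 0.6241 0.0085; 0.0509 -0.0242 0.3121]  nu=[-0.1775, -0.2678, 2.6143]  x^+=[-1.8159, 0.5057, 0.8256]  P^+=[0.0943 -0.0167 0.0130; -0.0167 0.1430 0.0071; 0.0130 0.0071 0.1868]

P_post[2,2] = 0.1868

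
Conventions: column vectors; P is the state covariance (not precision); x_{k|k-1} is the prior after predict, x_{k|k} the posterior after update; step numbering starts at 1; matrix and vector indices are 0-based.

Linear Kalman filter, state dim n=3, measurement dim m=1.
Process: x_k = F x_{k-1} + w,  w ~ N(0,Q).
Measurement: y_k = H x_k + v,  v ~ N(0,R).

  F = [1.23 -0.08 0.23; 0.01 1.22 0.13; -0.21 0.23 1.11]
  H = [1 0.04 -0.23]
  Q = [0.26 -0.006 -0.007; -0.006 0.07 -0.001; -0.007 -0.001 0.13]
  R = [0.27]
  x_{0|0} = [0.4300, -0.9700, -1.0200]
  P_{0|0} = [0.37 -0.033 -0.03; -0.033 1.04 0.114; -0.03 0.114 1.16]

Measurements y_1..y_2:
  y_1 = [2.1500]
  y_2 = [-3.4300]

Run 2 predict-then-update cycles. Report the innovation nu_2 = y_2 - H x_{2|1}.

step 1: x^-=[0.3719, -1.3117, -1.4456]  P^-=[0.8731 -0.0918 0.1209; -0.0918 1.6729 0.6241; 0.1209 0.6241 1.7060]  S=[1.1616]  K=[0.7246; -0.1450; -0.2122]  nu=[1.4981]  x^+=[1.4573, -1.5290, -1.7635]  P^+=[0.2633 0.0302 0.2995; 0.0302 1.6484 0.5883; 0.2995 0.5883 1.6537]
step 2: x^-=[1.5093, -2.0800, -2.6151]  P^-=[0.8983 0.1387 0.6992; 0.1387 2.7396 1.5014; 0.6992 1.5014 2.4241]  S=[0.9627]  K=[0.7718; -0.1008; 0.2096]  nu=[-5.4575]  x^+=[-2.7027, -1.5298, -3.7588]  P^+=[0.3248 0.2136 0.5435; 0.2136 2.7298 1.5218; 0.5435 1.5218 2.3819]

innov = [-5.4575]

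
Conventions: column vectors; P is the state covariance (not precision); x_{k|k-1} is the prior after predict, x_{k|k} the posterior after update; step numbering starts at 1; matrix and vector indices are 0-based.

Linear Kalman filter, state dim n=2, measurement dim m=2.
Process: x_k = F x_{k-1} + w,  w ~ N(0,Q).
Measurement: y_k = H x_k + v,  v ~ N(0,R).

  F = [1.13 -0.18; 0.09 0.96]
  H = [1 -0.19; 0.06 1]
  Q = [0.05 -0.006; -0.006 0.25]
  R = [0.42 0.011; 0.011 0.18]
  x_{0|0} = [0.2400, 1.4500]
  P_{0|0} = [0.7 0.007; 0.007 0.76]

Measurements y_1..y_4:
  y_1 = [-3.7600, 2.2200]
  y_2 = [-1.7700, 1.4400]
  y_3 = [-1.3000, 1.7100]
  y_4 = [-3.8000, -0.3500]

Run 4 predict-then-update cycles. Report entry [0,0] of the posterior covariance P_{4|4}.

step 1: x^-=[0.0102, 1.4136]  P^-=[0.9656 -0.0587; -0.0587 0.9573]  S=[1.4425 -0.1709; -0.1709 1.1337]  K=[0.6894 0.1033; -0.0683 0.8310]  nu=[-3.5016, 0.8058]  x^+=[-2.3205, 2.3223]  P^+=[0.2923 0.0086; 0.0086 0.1483]
step 2: x^-=[-3.0402, 2.0206]  P^-=[0.4246 0.0073; 0.0073 0.3905]  S=[0.8559 -0.0305; -0.0305 0.5729]  K=[0.4974 0.0837; -0.0539 0.6795]  nu=[1.6541, -0.3981]  x^+=[-2.2508, 1.6608]  P^+=[0.2113 0.0079; 0.0079 0.1213]
step 3: x^-=[-2.8423, 1.3918]  P^-=[0.3206 0.0029; 0.0029 0.3648]  S=[0.7526 -0.0362; -0.0362 0.5463]  K=[0.4285 0.0690; -0.0563 0.6644]  nu=[1.8068, 0.4887]  x^+=[-2.0344, 1.6149]  P^+=[0.1819 0.0062; 0.0062 0.1186]
step 4: x^-=[-2.5895, 1.3672]  P^-=[0.2836 -0.0014; -0.0014 0.3618]  S=[0.7172 -0.0421; -0.0421 0.5427]  K=[0.3993 0.0598; -0.0589 0.6620]  nu=[-0.9507, -1.5618]  x^+=[-3.0626, 0.3892]  P^+=[0.1693 0.0050; 0.0050 0.1182]

P_post[0,0] = 0.1693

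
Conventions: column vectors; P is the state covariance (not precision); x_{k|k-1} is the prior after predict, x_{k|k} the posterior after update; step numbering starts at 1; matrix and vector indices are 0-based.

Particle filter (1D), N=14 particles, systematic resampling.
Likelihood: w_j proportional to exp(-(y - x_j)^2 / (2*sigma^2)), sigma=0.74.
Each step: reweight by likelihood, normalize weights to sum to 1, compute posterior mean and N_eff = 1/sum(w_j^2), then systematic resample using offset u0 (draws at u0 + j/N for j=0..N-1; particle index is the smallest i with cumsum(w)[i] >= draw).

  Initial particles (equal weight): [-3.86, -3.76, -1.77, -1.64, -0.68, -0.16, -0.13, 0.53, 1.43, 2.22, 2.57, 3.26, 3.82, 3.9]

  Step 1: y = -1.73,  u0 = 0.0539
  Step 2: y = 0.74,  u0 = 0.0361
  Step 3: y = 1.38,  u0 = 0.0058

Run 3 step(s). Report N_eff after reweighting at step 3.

step 1: w=[0.0061, 0.0089, 0.3830, 0.3807, 0.1402, 0.0404, 0.0370, 0.0036, 0.0000, 0.0000, 0.0000, 0.0000, 0.0000, 0.0000]  mean=-1.4639  Neff=3.1804  idx=[2, 2, 2, 2, 2, 3, 3, 3, 3, 3, 3, 4, 4, 6]
step 2: w=[0.0037, 0.0037, 0.0037, 0.0037, 0.0037, 0.0065, 0.0065, 0.0065, 0.0065, 0.0065, 0.0065, 0.1827, 0.1827, 0.5771]  mean=-0.4202  Neff=2.4993  idx=[7, 11, 11, 12, 12, 12, 13, 13, 13, 13, 13, 13, 13, 13]
step 3: w=[0.0002, 0.0188, 0.0188, 0.0188, 0.0188, 0.0188, 0.1132, 0.1132, 0.1132, 0.1132, 0.1132, 0.1132, 0.1132, 0.1132]  mean=-0.1822  Neff=9.5897  idx=[1, 5, 6, 7, 7, 8, 9, 9, 10, 10, 11, 12, 12, 13]

N_eff = 9.5897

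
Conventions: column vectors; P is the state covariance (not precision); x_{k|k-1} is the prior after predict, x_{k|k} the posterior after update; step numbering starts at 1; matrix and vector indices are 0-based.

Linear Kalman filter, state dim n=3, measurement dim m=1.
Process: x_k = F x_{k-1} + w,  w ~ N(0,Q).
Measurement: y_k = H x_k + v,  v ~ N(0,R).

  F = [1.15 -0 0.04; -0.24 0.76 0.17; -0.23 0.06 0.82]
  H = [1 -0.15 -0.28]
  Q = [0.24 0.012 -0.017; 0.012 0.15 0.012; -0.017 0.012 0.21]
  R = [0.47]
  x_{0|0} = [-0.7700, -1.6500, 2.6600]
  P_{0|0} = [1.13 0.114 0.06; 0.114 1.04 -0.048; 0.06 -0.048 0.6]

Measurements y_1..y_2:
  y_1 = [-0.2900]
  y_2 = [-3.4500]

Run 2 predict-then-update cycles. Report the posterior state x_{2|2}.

step 1: x^-=[-0.7791, -0.6170, 2.2593]  P^-=[1.7409 -0.1865 -0.2324; -0.1865 0.7742 0.1393; -0.2324 0.1393 0.6465]  S=[2.4768]  K=[0.7405; -0.1379; -0.1754]  nu=[1.0292]  x^+=[-0.0171, -0.7589, 2.0788]  P^+=[0.3830 0.0665 0.0892; 0.0665 0.7271 0.0794; 0.0892 0.0794 0.5703]
step 2: x^-=[0.0635, -0.2193, 1.6630]  P^-=[0.7556 -0.0127 -0.0115; -0.0127 0.5975 0.1625; -0.0115 0.1625 0.5887]  S=[1.3091]  K=[0.5811; -0.1129; -0.1533]  nu=[-3.0808]  x^+=[-1.7267, 0.1286, 2.1354]  P^+=[0.3135 0.0732 0.1051; 0.0732 0.5808 0.1398; 0.1051 0.1398 0.5579]

x_post = [-1.7267, 0.1286, 2.1354]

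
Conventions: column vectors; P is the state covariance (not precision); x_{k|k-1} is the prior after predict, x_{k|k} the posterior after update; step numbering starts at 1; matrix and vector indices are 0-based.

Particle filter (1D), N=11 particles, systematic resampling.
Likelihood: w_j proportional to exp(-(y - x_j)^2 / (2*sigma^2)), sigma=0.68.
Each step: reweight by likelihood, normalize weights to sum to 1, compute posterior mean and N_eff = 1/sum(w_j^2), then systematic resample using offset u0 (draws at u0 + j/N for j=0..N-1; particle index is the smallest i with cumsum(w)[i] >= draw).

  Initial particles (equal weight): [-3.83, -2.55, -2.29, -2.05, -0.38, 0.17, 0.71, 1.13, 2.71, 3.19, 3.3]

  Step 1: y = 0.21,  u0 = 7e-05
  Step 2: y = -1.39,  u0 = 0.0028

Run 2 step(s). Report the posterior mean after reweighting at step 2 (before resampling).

step 1: w=[0.0000, 0.0001, 0.0004, 0.0014, 0.2404, 0.3497, 0.2673, 0.1403, 0.0004, 0.0000, 0.0000]  mean=0.3136  Neff=3.6873  idx=[1, 4, 4, 5, 5, 5, 5, 6, 6, 6, 7]
step 2: w=[0.1926, 0.2739, 0.2739, 0.0594, 0.0594, 0.0594, 0.0594, 0.0070, 0.0070, 0.0070, 0.0009]  mean=-0.6431  Neff=4.9642  idx=[0, 0, 0, 1, 1, 1, 2, 2, 2, 4, 5]

post_mean = -0.6431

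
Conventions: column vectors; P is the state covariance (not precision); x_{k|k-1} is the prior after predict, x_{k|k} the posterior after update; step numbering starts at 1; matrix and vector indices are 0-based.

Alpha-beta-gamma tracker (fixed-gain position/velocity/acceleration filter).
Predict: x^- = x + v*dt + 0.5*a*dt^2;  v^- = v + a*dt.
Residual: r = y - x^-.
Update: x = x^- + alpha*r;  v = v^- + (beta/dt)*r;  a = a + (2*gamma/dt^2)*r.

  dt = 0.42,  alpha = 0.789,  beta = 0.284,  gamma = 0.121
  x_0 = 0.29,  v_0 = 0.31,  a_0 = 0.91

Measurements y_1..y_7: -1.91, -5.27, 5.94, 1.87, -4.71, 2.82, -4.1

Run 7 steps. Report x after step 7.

x_post = -2.7145

step 1: x_pred=0.5005  r=-2.4105  x^+=-1.4014  v^+=-0.9377  a^+=-2.3969
step 2: x_pred=-2.0066  r=-3.2634  x^+=-4.5814  v^+=-4.1511  a^+=-6.8738
step 3: x_pred=-6.9312  r=12.8712  x^+=3.2242  v^+=1.6653  a^+=10.7839
step 4: x_pred=4.8747  r=-3.0047  x^+=2.5040  v^+=4.1627  a^+=6.6617
step 5: x_pred=4.8399  r=-9.5499  x^+=-2.6950  v^+=0.5031  a^+=-6.4396
step 6: x_pred=-3.0516  r=5.8716  x^+=1.5811  v^+=1.7688  a^+=1.6156
step 7: x_pred=2.4665  r=-6.5665  x^+=-2.7145  v^+=-1.9928  a^+=-7.3929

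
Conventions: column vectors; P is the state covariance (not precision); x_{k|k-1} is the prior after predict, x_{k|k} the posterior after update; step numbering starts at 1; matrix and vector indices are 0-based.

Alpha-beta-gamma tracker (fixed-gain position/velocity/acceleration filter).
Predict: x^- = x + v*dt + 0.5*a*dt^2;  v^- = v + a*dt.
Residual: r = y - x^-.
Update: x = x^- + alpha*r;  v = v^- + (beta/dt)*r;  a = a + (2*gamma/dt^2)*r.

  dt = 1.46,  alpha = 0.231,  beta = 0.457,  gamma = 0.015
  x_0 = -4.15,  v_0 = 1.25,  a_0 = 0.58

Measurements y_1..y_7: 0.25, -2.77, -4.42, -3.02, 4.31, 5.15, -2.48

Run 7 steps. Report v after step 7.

v_post = 0.1931

step 1: x_pred=-1.7068  r=1.9568  x^+=-1.2548  v^+=2.7093  a^+=0.6075
step 2: x_pred=3.3483  r=-6.1183  x^+=1.9350  v^+=1.6812  a^+=0.5214
step 3: x_pred=4.9453  r=-9.3653  x^+=2.7819  v^+=-0.4890  a^+=0.3896
step 4: x_pred=2.4833  r=-5.5033  x^+=1.2120  v^+=-1.6427  a^+=0.3122
step 5: x_pred=-0.8536  r=5.1636  x^+=0.3392  v^+=0.4293  a^+=0.3848
step 6: x_pred=1.3762  r=3.7738  x^+=2.2479  v^+=2.1725  a^+=0.4380
step 7: x_pred=5.8865  r=-8.3665  x^+=3.9539  v^+=0.1931  a^+=0.3202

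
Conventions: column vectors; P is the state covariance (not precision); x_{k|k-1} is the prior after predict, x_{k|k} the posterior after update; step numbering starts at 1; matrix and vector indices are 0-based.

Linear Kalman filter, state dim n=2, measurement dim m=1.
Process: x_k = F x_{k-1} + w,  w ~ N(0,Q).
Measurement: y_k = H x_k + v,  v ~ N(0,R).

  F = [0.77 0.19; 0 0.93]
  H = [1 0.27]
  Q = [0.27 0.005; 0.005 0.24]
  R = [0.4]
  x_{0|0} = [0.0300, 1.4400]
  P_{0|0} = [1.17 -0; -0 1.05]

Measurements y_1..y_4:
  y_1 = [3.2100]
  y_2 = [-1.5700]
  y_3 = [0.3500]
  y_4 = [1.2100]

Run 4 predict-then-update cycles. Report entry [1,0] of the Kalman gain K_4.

K[1,0] = 0.4109

step 1: x^-=[0.2967, 1.3392]  P^-=[1.0016 0.1905; 0.1905 1.1481]  S=[1.5882]  K=[0.6630; 0.3152]  nu=[2.5517]  x^+=[1.9886, 2.1434]  P^+=[0.3034 -0.1413; -0.1413 0.9904]
step 2: x^-=[1.9385, 1.9934]  P^-=[0.4443 0.0788; 0.0788 1.0966]  S=[0.9668]  K=[0.4816; 0.3878]  nu=[-4.0467]  x^+=[-0.0102, 0.4242]  P^+=[0.2201 -0.1017; -0.1017 0.9512]
step 3: x^-=[0.0727, 0.3945]  P^-=[0.4051 0.1002; 0.1002 1.0627]  S=[0.9367]  K=[0.4613; 0.4134]  nu=[0.1707]  x^+=[0.1515, 0.4651]  P^+=[0.2057 -0.0784; -0.0784 0.9027]
step 4: x^-=[0.2050, 0.4326]  P^-=[0.4016 0.1084; 0.1084 1.0207]  S=[0.9345]  K=[0.4611; 0.4109]  nu=[0.8882]  x^+=[0.6145, 0.7975]  P^+=[0.2030 -0.0687; -0.0687 0.8630]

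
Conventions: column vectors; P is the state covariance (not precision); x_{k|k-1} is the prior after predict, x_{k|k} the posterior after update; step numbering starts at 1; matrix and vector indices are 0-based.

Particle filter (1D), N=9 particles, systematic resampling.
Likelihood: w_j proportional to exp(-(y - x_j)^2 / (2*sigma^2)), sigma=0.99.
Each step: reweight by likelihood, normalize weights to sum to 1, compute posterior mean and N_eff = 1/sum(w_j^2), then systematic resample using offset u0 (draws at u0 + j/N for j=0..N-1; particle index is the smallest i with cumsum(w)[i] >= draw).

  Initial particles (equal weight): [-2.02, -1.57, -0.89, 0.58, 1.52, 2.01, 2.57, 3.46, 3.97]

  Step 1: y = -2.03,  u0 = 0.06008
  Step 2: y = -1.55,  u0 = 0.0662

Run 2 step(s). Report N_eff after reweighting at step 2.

N_eff = 8.9408

step 1: w=[0.4088, 0.3670, 0.2107, 0.0127, 0.0007, 0.0001, 0.0000, 0.0000, 0.0000]  mean=-1.5811  Neff=2.8866  idx=[0, 0, 0, 0, 1, 1, 1, 2, 2]
step 2: w=[0.1093, 0.1093, 0.1093, 0.1093, 0.1223, 0.1223, 0.1223, 0.0980, 0.0980]  mean=-1.6335  Neff=8.9408  idx=[0, 1, 2, 3, 4, 5, 6, 7, 8]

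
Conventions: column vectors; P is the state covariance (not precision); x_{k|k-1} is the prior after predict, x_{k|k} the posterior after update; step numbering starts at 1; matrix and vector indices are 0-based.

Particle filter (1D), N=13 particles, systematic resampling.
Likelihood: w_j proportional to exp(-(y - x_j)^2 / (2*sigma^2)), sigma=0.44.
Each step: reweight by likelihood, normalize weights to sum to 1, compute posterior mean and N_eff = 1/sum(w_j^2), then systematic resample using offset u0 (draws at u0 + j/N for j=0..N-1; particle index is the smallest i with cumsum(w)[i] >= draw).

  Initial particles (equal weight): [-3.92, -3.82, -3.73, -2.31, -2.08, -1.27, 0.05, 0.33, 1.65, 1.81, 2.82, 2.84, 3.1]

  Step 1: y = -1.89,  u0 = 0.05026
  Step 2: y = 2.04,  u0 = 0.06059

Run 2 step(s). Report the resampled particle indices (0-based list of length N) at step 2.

resampled_idx = [10, 10, 10, 10, 11, 11, 11, 11, 12, 12, 12, 12, 12]

step 1: w=[0.0000, 0.0000, 0.0001, 0.3310, 0.4755, 0.1934, 0.0000, 0.0000, 0.0000, 0.0000, 0.0000, 0.0000, 0.0000]  mean=-1.9996  Neff=2.6809  idx=[3, 3, 3, 3, 4, 4, 4, 4, 4, 4, 5, 5, 5]
step 2: w=[0.0000, 0.0000, 0.0000, 0.0000, 0.0000, 0.0000, 0.0000, 0.0000, 0.0000, 0.0000, 0.3333, 0.3333, 0.3333]  mean=-1.2700  Neff=3.0000  idx=[10, 10, 10, 10, 11, 11, 11, 11, 12, 12, 12, 12, 12]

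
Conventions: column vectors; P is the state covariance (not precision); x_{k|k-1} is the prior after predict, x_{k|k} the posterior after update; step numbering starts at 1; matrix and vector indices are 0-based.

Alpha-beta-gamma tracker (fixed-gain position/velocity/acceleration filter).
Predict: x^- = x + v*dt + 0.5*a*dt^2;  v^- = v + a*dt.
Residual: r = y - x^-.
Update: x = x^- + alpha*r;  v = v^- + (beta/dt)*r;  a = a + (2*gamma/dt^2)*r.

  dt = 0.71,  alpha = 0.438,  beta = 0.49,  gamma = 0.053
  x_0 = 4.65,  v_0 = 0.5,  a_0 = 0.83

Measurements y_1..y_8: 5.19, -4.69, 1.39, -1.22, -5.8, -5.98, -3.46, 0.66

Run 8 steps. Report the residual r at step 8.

step 1: x_pred=5.2142  r=-0.0242  x^+=5.2036  v^+=1.0726  a^+=0.8249
step 2: x_pred=6.1731  r=-10.8631  x^+=1.4150  v^+=-5.8388  a^+=-1.4593
step 3: x_pred=-3.0983  r=4.4883  x^+=-1.1324  v^+=-3.7773  a^+=-0.5155
step 4: x_pred=-3.9443  r=2.7243  x^+=-2.7510  v^+=-2.2632  a^+=0.0573
step 5: x_pred=-4.3435  r=-1.4565  x^+=-4.9814  v^+=-3.2277  a^+=-0.2490
step 6: x_pred=-7.3359  r=1.3559  x^+=-6.7420  v^+=-2.4688  a^+=0.0361
step 7: x_pred=-8.4857  r=5.0257  x^+=-6.2845  v^+=1.0254  a^+=1.0929
step 8: x_pred=-5.2810  r=5.9410  x^+=-2.6788  v^+=5.9015  a^+=2.3422

resid = 5.9410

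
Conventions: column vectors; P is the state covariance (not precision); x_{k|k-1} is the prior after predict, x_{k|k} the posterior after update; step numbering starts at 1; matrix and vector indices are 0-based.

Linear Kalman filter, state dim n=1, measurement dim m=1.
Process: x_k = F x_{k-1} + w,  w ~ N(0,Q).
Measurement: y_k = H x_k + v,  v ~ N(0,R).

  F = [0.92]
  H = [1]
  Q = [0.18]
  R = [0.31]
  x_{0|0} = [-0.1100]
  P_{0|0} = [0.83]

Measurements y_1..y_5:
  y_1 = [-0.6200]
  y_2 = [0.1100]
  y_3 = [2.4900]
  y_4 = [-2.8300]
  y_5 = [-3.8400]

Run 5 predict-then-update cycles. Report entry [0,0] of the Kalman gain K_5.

K[0,0] = 0.5016

step 1: x^-=[-0.1012]  P^-=[0.8825]  S=[1.1925]  K=[0.7400]  nu=[-0.5188]  x^+=[-0.4851]  P^+=[0.2294]
step 2: x^-=[-0.4463]  P^-=[0.3742]  S=[0.6842]  K=[0.5469]  nu=[0.5563]  x^+=[-0.1421]  P^+=[0.1695]
step 3: x^-=[-0.1307]  P^-=[0.3235]  S=[0.6335]  K=[0.5107]  nu=[2.6207]  x^+=[1.2076]  P^+=[0.1583]
step 4: x^-=[1.1110]  P^-=[0.3140]  S=[0.6240]  K=[0.5032]  nu=[-3.9410]  x^+=[-0.8721]  P^+=[0.1560]
step 5: x^-=[-0.8023]  P^-=[0.3120]  S=[0.6220]  K=[0.5016]  nu=[-3.0377]  x^+=[-2.3261]  P^+=[0.1555]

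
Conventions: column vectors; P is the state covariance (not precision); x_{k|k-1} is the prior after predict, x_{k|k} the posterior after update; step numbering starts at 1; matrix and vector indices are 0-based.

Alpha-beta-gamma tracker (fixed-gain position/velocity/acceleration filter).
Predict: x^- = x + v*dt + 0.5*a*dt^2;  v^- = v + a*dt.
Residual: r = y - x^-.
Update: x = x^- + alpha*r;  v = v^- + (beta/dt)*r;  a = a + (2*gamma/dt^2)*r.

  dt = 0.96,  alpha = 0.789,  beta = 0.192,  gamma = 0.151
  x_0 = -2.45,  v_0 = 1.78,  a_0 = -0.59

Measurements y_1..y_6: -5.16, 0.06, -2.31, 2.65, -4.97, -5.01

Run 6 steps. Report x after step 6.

step 1: x_pred=-1.0131  r=-4.1469  x^+=-4.2850  v^+=0.3842  a^+=-1.9489
step 2: x_pred=-4.8142  r=4.8742  x^+=-0.9685  v^+=-0.5119  a^+=-0.3517
step 3: x_pred=-1.6219  r=-0.6881  x^+=-2.1648  v^+=-0.9871  a^+=-0.5771
step 4: x_pred=-3.3784  r=6.0284  x^+=1.3780  v^+=-0.3355  a^+=1.3983
step 5: x_pred=1.7003  r=-6.6703  x^+=-3.5626  v^+=-0.3272  a^+=-0.7875
step 6: x_pred=-4.2395  r=-0.7705  x^+=-4.8474  v^+=-1.2373  a^+=-1.0400

x_post = -4.8474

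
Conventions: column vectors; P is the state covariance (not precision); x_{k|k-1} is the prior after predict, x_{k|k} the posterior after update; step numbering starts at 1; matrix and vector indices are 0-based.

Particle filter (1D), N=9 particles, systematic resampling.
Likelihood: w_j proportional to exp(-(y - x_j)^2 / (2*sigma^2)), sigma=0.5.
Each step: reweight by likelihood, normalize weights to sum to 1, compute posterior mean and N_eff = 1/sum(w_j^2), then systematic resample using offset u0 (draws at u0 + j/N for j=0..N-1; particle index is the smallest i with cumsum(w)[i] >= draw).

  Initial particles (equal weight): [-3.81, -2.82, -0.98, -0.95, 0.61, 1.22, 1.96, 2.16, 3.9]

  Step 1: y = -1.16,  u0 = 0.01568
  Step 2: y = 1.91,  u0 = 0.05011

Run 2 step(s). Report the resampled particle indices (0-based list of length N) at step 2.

step 1: w=[0.0000, 0.0022, 0.5042, 0.4926, 0.0010, 0.0000, 0.0000, 0.0000, 0.0000]  mean=-0.9676  Neff=2.0126  idx=[2, 2, 2, 2, 2, 3, 3, 3, 3]
step 2: w=[0.0939, 0.0939, 0.0939, 0.0939, 0.0939, 0.1326, 0.1326, 0.1326, 0.1326]  mean=-0.9641  Neff=8.7384  idx=[0, 1, 2, 4, 5, 6, 6, 7, 8]

resampled_idx = [0, 1, 2, 4, 5, 6, 6, 7, 8]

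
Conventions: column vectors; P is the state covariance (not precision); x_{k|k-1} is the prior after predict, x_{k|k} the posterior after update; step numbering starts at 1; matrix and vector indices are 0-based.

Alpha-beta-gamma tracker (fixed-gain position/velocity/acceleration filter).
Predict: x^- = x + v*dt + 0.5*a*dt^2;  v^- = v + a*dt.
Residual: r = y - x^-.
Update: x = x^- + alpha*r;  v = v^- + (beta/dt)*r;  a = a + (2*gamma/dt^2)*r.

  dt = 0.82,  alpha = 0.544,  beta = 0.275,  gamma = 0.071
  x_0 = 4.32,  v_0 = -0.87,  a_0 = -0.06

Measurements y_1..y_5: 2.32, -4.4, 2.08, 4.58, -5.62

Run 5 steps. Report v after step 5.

step 1: x_pred=3.5864  r=-1.2664  x^+=2.8975  v^+=-1.3439  a^+=-0.3274
step 2: x_pred=1.6854  r=-6.0854  x^+=-1.6251  v^+=-3.6533  a^+=-1.6126
step 3: x_pred=-5.1629  r=7.2429  x^+=-1.2228  v^+=-2.5466  a^+=-0.0830
step 4: x_pred=-3.3388  r=7.9188  x^+=0.9690  v^+=0.0411  a^+=1.5893
step 5: x_pred=1.5370  r=-7.1570  x^+=-2.3564  v^+=-1.0559  a^+=0.0779

v_post = -1.0559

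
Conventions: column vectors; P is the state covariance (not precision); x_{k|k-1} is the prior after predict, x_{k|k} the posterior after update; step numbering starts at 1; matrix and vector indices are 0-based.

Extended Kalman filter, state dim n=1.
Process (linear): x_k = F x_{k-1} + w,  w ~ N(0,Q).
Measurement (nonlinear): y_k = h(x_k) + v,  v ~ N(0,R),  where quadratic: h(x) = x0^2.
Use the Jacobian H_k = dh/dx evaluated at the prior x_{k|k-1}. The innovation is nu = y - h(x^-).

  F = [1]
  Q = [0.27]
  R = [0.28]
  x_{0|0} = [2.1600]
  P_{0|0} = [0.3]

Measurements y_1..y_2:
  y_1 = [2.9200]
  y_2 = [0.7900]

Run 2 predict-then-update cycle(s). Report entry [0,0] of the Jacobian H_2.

step 1: x^-=[2.1600]  P^-=[0.5700]  H_jac=[4.3200]  S=[10.9176]  K=[0.2255]  nu=[-1.7456]  x^+=[1.7663]  P^+=[0.0146]
step 2: x^-=[1.7663]  P^-=[0.2846]  H_jac=[3.5326]  S=[3.8318]  K=[0.2624]  nu=[-2.3298]  x^+=[1.1550]  P^+=[0.0208]

H_jac[0,0] = 3.5326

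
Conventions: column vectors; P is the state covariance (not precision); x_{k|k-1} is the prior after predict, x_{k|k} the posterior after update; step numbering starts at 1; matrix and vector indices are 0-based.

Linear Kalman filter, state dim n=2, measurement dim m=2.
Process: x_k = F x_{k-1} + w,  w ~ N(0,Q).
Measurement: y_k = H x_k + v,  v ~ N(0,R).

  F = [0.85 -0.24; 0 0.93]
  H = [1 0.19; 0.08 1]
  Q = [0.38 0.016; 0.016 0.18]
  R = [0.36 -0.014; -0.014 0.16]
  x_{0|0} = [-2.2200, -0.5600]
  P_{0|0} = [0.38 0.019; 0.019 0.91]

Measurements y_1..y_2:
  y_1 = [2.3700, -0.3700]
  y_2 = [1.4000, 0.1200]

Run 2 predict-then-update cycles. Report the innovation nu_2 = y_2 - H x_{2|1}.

innov = [0.5488, 0.4203]

step 1: x^-=[-1.7526, -0.5208]  P^-=[0.6992 -0.1721; -0.1721 0.9671]  S=[1.0287 0.0510; 0.0510 1.1040]  K=[0.6546 -0.1354; -0.0315 0.8649]  nu=[4.2216, 0.2910]  x^+=[0.9715, -0.4022]  P^+=[0.2472 -0.0506; -0.0506 0.1429]
step 2: x^-=[0.9223, -0.3741]  P^-=[0.5875 -0.0559; -0.0559 0.3036]  S=[0.9372 0.0339; 0.0339 0.4584]  K=[0.6179 -0.0651; -0.0218 0.6541]  nu=[0.5488, 0.4203]  x^+=[1.2340, -0.1111]  P^+=[0.2305 -0.0375; -0.0375 0.1080]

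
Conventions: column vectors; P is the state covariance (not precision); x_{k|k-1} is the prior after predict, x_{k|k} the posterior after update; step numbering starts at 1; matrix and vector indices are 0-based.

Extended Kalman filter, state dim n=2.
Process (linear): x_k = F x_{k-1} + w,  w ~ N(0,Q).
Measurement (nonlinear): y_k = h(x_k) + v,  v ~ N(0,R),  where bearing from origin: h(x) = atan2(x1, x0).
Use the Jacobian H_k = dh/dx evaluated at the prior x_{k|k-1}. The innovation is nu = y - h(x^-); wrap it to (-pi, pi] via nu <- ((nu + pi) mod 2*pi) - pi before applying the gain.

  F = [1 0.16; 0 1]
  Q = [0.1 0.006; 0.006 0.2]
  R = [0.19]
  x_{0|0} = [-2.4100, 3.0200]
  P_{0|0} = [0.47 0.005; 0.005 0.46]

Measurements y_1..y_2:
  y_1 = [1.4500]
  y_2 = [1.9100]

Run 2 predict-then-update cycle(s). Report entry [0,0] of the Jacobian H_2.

step 1: x^-=[-1.9268, 3.0200]  P^-=[0.5834 0.0846; 0.0846 0.6600]  H_jac=[-0.2353 -0.1501]  S=[0.2432]  K=[-0.6168; -0.4894]  nu=[-0.6887]  x^+=[-1.5020, 3.3570]  P^+=[0.4909 0.0112; 0.0112 0.6018]
step 2: x^-=[-0.9649, 3.3570]  P^-=[0.6098 0.1135; 0.1135 0.8018]  H_jac=[-0.2752 -0.0791]  S=[0.2461]  K=[-0.7182; -0.3845]  nu=[0.0593]  x^+=[-1.0075, 3.3342]  P^+=[0.4829 0.0455; 0.0455 0.7654]

H_jac[0,0] = -0.2752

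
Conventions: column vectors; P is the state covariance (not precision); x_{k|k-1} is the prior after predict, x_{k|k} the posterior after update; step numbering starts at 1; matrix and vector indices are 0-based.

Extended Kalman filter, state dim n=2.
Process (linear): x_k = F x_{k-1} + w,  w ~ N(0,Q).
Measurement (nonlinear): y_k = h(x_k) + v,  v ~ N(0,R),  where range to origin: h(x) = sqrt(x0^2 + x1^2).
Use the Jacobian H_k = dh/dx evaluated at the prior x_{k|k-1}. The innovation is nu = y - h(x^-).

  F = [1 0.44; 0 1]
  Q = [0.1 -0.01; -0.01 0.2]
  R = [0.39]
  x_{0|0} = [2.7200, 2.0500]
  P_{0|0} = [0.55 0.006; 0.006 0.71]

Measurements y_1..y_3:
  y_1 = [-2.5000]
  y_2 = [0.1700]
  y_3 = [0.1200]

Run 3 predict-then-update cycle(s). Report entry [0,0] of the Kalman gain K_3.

step 1: x^-=[3.6220, 2.0500]  P^-=[0.7927 0.3084; 0.3084 0.9100]  H_jac=[0.8703 0.4926]  S=[1.4756]  K=[0.5705; 0.4857]  nu=[-6.6619]  x^+=[-0.1785, -1.1854]  P^+=[0.3125 -0.1004; -0.1004 0.5620]
step 2: x^-=[-0.7001, -1.1854]  P^-=[0.4329 0.1368; 0.1368 0.7620]  H_jac=[-0.5085 -0.8610]  S=[1.1867]  K=[-0.2848; -0.6115]  nu=[-1.2067]  x^+=[-0.3564, -0.4475]  P^+=[0.3367 -0.0698; -0.0698 0.3182]
step 3: x^-=[-0.5533, -0.4475]  P^-=[0.4368 0.0602; 0.0602 0.5182]  H_jac=[-0.7775 -0.6288]  S=[0.9179]  K=[-0.4113; -0.4060]  nu=[-0.5916]  x^+=[-0.3100, -0.2073]  P^+=[0.2816 -0.0931; -0.0931 0.3669]

K[0,0] = -0.4113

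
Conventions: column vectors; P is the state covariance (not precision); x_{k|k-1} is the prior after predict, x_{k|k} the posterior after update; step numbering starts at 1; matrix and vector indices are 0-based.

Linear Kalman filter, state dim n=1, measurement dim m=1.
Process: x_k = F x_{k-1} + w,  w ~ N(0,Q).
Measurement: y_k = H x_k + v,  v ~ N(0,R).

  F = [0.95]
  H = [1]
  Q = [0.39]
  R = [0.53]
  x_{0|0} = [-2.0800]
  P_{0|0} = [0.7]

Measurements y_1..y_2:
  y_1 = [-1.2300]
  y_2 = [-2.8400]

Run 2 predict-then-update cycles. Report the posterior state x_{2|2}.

step 1: x^-=[-1.9760]  P^-=[1.0217]  S=[1.5517]  K=[0.6585]  nu=[0.7460]  x^+=[-1.4848]  P^+=[0.3490]
step 2: x^-=[-1.4106]  P^-=[0.7050]  S=[1.2350]  K=[0.5708]  nu=[-1.4294]  x^+=[-2.2265]  P^+=[0.3025]

x_post = [-2.2265]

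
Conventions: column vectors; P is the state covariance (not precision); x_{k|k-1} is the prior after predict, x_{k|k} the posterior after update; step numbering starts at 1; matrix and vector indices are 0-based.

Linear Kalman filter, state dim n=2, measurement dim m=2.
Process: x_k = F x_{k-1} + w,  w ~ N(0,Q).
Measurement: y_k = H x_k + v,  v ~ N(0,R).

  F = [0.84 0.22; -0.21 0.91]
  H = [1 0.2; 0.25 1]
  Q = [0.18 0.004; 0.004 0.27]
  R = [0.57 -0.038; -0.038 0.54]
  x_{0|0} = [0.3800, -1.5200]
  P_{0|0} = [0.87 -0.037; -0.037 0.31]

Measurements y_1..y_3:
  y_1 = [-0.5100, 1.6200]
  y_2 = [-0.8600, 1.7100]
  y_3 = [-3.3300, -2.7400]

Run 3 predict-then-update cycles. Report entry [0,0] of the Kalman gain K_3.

step 1: x^-=[-0.0152, -1.4630]  P^-=[0.7952 -0.1140; -0.1140 0.5792]  S=[1.3428 0.1570; 0.1570 1.1119]  K=[0.5758 -0.0050; -0.0575 0.5034]  nu=[-0.2022, 3.0868]  x^+=[-0.1471, 0.1025]  P^+=[0.3509 -0.1123; -0.1123 0.3021]
step 2: x^-=[-0.1010, 0.1242]  P^-=[0.4007 -0.0781; -0.0781 0.5786]  S=[0.9626 0.0959; 0.0959 1.1046]  K=[0.4015 -0.0149; -0.0114 0.5071]  nu=[-0.7838, 1.6111]  x^+=[-0.4396, 0.9501]  P^+=[0.2464 -0.0849; -0.0849 0.2955]
step 3: x^-=[-0.1603, 0.9569]  P^-=[0.3368 -0.0413; -0.0413 0.5580]  S=[0.9126 0.1145; 0.1145 1.0984]  K=[0.3598 0.0016; 0.0147 0.4971]  nu=[-3.3611, -3.6569]  x^+=[-1.3754, -0.9103]  P^+=[0.2185 -0.0674; -0.0674 0.2847]

K[0,0] = 0.3598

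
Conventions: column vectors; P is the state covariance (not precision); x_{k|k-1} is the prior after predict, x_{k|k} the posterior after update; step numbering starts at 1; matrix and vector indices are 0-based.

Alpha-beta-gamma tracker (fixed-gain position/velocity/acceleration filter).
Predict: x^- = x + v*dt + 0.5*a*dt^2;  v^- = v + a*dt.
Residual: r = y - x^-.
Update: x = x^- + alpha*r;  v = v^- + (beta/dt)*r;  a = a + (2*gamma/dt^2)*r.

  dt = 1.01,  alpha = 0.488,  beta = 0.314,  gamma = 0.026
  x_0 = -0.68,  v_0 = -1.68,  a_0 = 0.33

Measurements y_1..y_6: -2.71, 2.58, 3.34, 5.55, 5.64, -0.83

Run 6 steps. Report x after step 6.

x_post = 5.1873

step 1: x_pred=-2.2085  r=-0.5015  x^+=-2.4532  v^+=-1.5026  a^+=0.3044
step 2: x_pred=-3.8156  r=6.3956  x^+=-0.6945  v^+=0.7932  a^+=0.6305
step 3: x_pred=0.4281  r=2.9119  x^+=1.8491  v^+=2.3352  a^+=0.7789
step 4: x_pred=4.6050  r=0.9450  x^+=5.0661  v^+=3.4157  a^+=0.8271
step 5: x_pred=8.9378  r=-3.2978  x^+=7.3285  v^+=3.2258  a^+=0.6589
step 6: x_pred=10.9226  r=-11.7526  x^+=5.1873  v^+=0.2375  a^+=0.0599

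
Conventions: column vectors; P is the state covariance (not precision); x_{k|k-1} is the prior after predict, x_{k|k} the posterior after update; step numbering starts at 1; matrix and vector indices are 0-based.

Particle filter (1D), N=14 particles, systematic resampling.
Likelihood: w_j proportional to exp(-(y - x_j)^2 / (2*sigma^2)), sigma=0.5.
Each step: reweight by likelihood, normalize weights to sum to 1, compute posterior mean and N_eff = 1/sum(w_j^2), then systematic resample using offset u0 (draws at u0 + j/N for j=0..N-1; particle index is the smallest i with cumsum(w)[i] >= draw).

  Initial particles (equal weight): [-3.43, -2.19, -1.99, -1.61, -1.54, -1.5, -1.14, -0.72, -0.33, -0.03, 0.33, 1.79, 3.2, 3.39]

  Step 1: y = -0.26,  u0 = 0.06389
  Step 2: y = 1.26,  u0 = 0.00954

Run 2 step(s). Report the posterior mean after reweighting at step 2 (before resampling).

post_mean = 0.1972

step 1: w=[0.0000, 0.0002, 0.0007, 0.0078, 0.0112, 0.0137, 0.0631, 0.1944, 0.2939, 0.2670, 0.1480, 0.0001, 0.0000, 0.0000]  mean=-0.3201  Neff=4.5103  idx=[6, 7, 7, 7, 8, 8, 8, 8, 9, 9, 9, 9, 10, 10]
step 2: w=[0.0000, 0.0007, 0.0007, 0.0007, 0.0121, 0.0121, 0.0121, 0.0121, 0.0683, 0.0683, 0.0683, 0.0683, 0.3379, 0.3379]  mean=0.1972  Neff=4.0380  idx=[4, 8, 9, 10, 11, 12, 12, 12, 12, 12, 13, 13, 13, 13]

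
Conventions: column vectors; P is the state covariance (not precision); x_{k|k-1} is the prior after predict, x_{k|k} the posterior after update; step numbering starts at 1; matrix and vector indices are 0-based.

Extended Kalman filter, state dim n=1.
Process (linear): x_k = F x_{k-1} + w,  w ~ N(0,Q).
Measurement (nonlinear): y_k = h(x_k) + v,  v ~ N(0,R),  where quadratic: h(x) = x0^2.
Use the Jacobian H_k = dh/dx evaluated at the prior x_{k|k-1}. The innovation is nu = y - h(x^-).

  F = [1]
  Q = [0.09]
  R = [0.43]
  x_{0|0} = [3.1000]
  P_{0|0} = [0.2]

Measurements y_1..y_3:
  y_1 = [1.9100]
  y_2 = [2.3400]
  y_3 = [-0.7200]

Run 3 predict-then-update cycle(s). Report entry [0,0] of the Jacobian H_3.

step 1: x^-=[3.1000]  P^-=[0.2900]  H_jac=[6.2000]  S=[11.5776]  K=[0.1553]  nu=[-7.7000]  x^+=[1.9042]  P^+=[0.0108]
step 2: x^-=[1.9042]  P^-=[0.1008]  H_jac=[3.8084]  S=[1.8916]  K=[0.2029]  nu=[-1.2859]  x^+=[1.6433]  P^+=[0.0229]
step 3: x^-=[1.6433]  P^-=[0.1129]  H_jac=[3.2866]  S=[1.6496]  K=[0.2250]  nu=[-3.4204]  x^+=[0.8739]  P^+=[0.0294]

H_jac[0,0] = 3.2866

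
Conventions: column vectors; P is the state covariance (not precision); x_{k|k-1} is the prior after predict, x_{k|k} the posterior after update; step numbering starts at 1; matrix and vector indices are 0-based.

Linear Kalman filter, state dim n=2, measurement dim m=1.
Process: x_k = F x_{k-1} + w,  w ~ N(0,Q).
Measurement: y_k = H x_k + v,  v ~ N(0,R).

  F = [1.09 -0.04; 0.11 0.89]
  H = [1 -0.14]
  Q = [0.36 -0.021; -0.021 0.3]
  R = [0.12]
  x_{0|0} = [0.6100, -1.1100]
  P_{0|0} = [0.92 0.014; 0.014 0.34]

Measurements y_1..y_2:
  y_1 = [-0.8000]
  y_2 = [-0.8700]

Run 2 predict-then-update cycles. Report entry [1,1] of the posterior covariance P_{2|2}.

P_post[1,1] = 0.7743

step 1: x^-=[0.7093, -0.9208]  P^-=[1.4524 0.0907; 0.0907 0.5832]  S=[1.5584]  K=[0.9238; 0.0058]  nu=[-1.6382]  x^+=[-0.8041, -0.9303]  P^+=[0.1224 0.0823; 0.0823 0.5831]
step 2: x^-=[-0.8393, -0.9165]  P^-=[0.4992 0.0524; 0.0524 0.7795]  S=[0.6198]  K=[0.7936; -0.0915]  nu=[-0.1590]  x^+=[-0.9655, -0.9019]  P^+=[0.1089 0.0974; 0.0974 0.7743]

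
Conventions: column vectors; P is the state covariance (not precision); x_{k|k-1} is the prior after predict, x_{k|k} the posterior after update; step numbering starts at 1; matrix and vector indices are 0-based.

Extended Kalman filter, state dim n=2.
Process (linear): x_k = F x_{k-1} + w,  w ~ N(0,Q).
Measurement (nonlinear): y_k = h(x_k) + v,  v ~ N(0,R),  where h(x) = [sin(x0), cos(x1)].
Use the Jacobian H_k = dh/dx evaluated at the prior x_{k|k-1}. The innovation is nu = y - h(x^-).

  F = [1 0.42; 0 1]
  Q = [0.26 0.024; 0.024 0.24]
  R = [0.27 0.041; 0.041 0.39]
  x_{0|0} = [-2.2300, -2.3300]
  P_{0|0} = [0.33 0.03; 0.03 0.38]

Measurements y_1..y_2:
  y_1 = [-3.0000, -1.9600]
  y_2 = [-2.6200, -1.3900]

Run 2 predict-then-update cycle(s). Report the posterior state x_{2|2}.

step 1: x^-=[-3.2086, -2.3300]  P^-=[0.6822 0.2136; 0.2136 0.6200]  H_jac=[-0.9978 0.0000; 0.0000 0.7254]  S=[0.9492 -0.1136; -0.1136 0.7162]  K=[-0.7046 0.1046; -0.1523 0.6038]  nu=[-3.0670, -1.2717]  x^+=[-1.1805, -2.6308]  P^+=[0.1864 0.0164; 0.0164 0.3160]
step 2: x^-=[-2.2854, -2.6308]  P^-=[0.5159 0.1731; 0.1731 0.5560]  H_jac=[-0.6553 0.0000; 0.0000 0.4889]  S=[0.4916 -0.0145; -0.0145 0.5229]  K=[-0.6836 0.1430; -0.2157 0.5139]  nu=[-1.8647, -0.5177]  x^+=[-1.0848, -2.4946]  P^+=[0.2727 0.0567; 0.0567 0.3918]

x_post = [-1.0848, -2.4946]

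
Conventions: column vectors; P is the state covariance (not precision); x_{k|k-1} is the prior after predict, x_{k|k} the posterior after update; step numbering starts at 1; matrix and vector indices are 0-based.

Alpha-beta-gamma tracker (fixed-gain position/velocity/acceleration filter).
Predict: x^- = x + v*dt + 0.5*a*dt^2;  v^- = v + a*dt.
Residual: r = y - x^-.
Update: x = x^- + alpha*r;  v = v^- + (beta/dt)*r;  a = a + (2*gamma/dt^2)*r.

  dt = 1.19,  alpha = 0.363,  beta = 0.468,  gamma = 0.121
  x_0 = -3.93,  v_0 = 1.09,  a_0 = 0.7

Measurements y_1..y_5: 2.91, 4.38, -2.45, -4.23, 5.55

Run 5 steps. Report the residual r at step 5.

resid = 10.3105

step 1: x_pred=-2.1373  r=5.0473  x^+=-0.3051  v^+=3.9080  a^+=1.5625
step 2: x_pred=5.4517  r=-1.0717  x^+=5.0627  v^+=5.3459  a^+=1.3794
step 3: x_pred=12.4010  r=-14.8510  x^+=7.0101  v^+=1.1468  a^+=-1.1585
step 4: x_pred=7.5545  r=-11.7845  x^+=3.2767  v^+=-4.8664  a^+=-3.1724
step 5: x_pred=-4.7605  r=10.3105  x^+=-1.0178  v^+=-4.5867  a^+=-1.4104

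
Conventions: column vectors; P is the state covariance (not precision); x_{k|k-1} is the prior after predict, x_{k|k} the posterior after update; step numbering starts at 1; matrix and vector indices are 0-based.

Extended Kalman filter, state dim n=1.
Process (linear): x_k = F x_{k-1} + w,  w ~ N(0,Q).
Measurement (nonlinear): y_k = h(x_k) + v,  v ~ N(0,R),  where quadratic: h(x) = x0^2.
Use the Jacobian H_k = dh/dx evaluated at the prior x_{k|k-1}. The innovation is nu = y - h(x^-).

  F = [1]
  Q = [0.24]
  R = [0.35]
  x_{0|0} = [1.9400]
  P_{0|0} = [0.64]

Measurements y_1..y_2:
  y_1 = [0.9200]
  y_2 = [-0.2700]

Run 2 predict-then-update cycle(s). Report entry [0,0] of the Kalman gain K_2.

K[0,0] = 0.3338

step 1: x^-=[1.9400]  P^-=[0.8800]  H_jac=[3.8800]  S=[13.5979]  K=[0.2511]  nu=[-2.8436]  x^+=[1.2260]  P^+=[0.0227]
step 2: x^-=[1.2260]  P^-=[0.2627]  H_jac=[2.4520]  S=[1.9291]  K=[0.3338]  nu=[-1.7730]  x^+=[0.6341]  P^+=[0.0477]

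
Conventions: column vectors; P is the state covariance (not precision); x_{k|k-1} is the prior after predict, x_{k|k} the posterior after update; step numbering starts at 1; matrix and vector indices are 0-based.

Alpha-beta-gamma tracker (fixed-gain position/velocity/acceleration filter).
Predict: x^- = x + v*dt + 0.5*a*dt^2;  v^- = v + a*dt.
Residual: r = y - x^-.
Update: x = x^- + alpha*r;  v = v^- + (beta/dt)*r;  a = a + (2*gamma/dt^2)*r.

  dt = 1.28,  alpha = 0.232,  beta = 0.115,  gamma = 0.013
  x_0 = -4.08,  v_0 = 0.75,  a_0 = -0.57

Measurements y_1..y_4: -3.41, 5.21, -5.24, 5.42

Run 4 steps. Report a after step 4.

step 1: x_pred=-3.5869  r=0.1769  x^+=-3.5459  v^+=0.0363  a^+=-0.5672
step 2: x_pred=-3.9641  r=9.1741  x^+=-1.8357  v^+=0.1345  a^+=-0.4216
step 3: x_pred=-2.0089  r=-3.2311  x^+=-2.7585  v^+=-0.6954  a^+=-0.4729
step 4: x_pred=-4.0360  r=9.4560  x^+=-1.8422  v^+=-0.4512  a^+=-0.3228

a_post = -0.3228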